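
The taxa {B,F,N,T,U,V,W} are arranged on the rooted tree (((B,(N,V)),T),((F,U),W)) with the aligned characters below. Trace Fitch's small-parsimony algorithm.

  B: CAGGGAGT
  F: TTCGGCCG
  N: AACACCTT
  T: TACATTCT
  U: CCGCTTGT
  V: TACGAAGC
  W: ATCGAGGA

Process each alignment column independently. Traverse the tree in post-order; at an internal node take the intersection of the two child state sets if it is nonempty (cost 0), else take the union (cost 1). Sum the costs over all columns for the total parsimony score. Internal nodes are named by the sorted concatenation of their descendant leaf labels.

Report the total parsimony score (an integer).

26

site 0, node NV: N={A} ∪ V={T} → {A,T} (+1)
site 0, node BNV: B={C} ∪ NV={A,T} → {A,C,T} (+1)
site 0, node BNTV: BNV={A,C,T} ∩ T={T} → {T} (+0)
site 0, node FU: F={T} ∪ U={C} → {C,T} (+1)
site 0, node FUW: FU={C,T} ∪ W={A} → {A,C,T} (+1)
site 0, node BFNTUVW: BNTV={T} ∩ FUW={A,C,T} → {T} (+0)
site 1, node NV: N={A} ∩ V={A} → {A} (+0)
site 1, node BNV: B={A} ∩ NV={A} → {A} (+0)
site 1, node BNTV: BNV={A} ∩ T={A} → {A} (+0)
site 1, node FU: F={T} ∪ U={C} → {C,T} (+1)
site 1, node FUW: FU={C,T} ∩ W={T} → {T} (+0)
site 1, node BFNTUVW: BNTV={A} ∪ FUW={T} → {A,T} (+1)
site 2, node NV: N={C} ∩ V={C} → {C} (+0)
site 2, node BNV: B={G} ∪ NV={C} → {C,G} (+1)
site 2, node BNTV: BNV={C,G} ∩ T={C} → {C} (+0)
site 2, node FU: F={C} ∪ U={G} → {C,G} (+1)
site 2, node FUW: FU={C,G} ∩ W={C} → {C} (+0)
site 2, node BFNTUVW: BNTV={C} ∩ FUW={C} → {C} (+0)
site 3, node NV: N={A} ∪ V={G} → {A,G} (+1)
site 3, node BNV: B={G} ∩ NV={A,G} → {G} (+0)
site 3, node BNTV: BNV={G} ∪ T={A} → {A,G} (+1)
site 3, node FU: F={G} ∪ U={C} → {C,G} (+1)
site 3, node FUW: FU={C,G} ∩ W={G} → {G} (+0)
site 3, node BFNTUVW: BNTV={A,G} ∩ FUW={G} → {G} (+0)
site 4, node NV: N={C} ∪ V={A} → {A,C} (+1)
site 4, node BNV: B={G} ∪ NV={A,C} → {A,C,G} (+1)
site 4, node BNTV: BNV={A,C,G} ∪ T={T} → {A,C,G,T} (+1)
site 4, node FU: F={G} ∪ U={T} → {G,T} (+1)
site 4, node FUW: FU={G,T} ∪ W={A} → {A,G,T} (+1)
site 4, node BFNTUVW: BNTV={A,C,G,T} ∩ FUW={A,G,T} → {A,G,T} (+0)
site 5, node NV: N={C} ∪ V={A} → {A,C} (+1)
site 5, node BNV: B={A} ∩ NV={A,C} → {A} (+0)
site 5, node BNTV: BNV={A} ∪ T={T} → {A,T} (+1)
site 5, node FU: F={C} ∪ U={T} → {C,T} (+1)
site 5, node FUW: FU={C,T} ∪ W={G} → {C,G,T} (+1)
site 5, node BFNTUVW: BNTV={A,T} ∩ FUW={C,G,T} → {T} (+0)
site 6, node NV: N={T} ∪ V={G} → {G,T} (+1)
site 6, node BNV: B={G} ∩ NV={G,T} → {G} (+0)
site 6, node BNTV: BNV={G} ∪ T={C} → {C,G} (+1)
site 6, node FU: F={C} ∪ U={G} → {C,G} (+1)
site 6, node FUW: FU={C,G} ∩ W={G} → {G} (+0)
site 6, node BFNTUVW: BNTV={C,G} ∩ FUW={G} → {G} (+0)
site 7, node NV: N={T} ∪ V={C} → {C,T} (+1)
site 7, node BNV: B={T} ∩ NV={C,T} → {T} (+0)
site 7, node BNTV: BNV={T} ∩ T={T} → {T} (+0)
site 7, node FU: F={G} ∪ U={T} → {G,T} (+1)
site 7, node FUW: FU={G,T} ∪ W={A} → {A,G,T} (+1)
site 7, node BFNTUVW: BNTV={T} ∩ FUW={A,G,T} → {T} (+0)
per-site changes: [4, 2, 2, 3, 5, 4, 3, 3]; total = 26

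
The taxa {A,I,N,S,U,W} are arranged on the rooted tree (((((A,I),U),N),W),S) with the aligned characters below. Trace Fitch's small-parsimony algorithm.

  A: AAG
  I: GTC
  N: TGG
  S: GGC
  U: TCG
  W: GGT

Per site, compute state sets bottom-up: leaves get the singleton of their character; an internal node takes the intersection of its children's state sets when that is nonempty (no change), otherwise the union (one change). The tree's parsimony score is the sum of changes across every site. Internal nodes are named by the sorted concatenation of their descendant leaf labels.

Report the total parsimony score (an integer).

site 0, node AI: A={A} ∪ I={G} → {A,G} (+1)
site 0, node AIU: AI={A,G} ∪ U={T} → {A,G,T} (+1)
site 0, node AINU: AIU={A,G,T} ∩ N={T} → {T} (+0)
site 0, node AINUW: AINU={T} ∪ W={G} → {G,T} (+1)
site 0, node AINSUW: AINUW={G,T} ∩ S={G} → {G} (+0)
site 1, node AI: A={A} ∪ I={T} → {A,T} (+1)
site 1, node AIU: AI={A,T} ∪ U={C} → {A,C,T} (+1)
site 1, node AINU: AIU={A,C,T} ∪ N={G} → {A,C,G,T} (+1)
site 1, node AINUW: AINU={A,C,G,T} ∩ W={G} → {G} (+0)
site 1, node AINSUW: AINUW={G} ∩ S={G} → {G} (+0)
site 2, node AI: A={G} ∪ I={C} → {C,G} (+1)
site 2, node AIU: AI={C,G} ∩ U={G} → {G} (+0)
site 2, node AINU: AIU={G} ∩ N={G} → {G} (+0)
site 2, node AINUW: AINU={G} ∪ W={T} → {G,T} (+1)
site 2, node AINSUW: AINUW={G,T} ∪ S={C} → {C,G,T} (+1)
per-site changes: [3, 3, 3]; total = 9

9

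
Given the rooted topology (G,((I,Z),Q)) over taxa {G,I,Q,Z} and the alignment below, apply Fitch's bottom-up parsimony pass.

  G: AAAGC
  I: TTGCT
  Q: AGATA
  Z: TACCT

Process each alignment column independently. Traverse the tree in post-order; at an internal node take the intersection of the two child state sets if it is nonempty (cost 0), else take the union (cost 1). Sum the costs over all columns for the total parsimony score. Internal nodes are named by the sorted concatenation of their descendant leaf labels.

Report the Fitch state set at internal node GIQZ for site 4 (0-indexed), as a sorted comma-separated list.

IZ@0: {T} ∩ {T} = {T} (intersection, +0)
IQZ@0: {T} ∪ {A} = {A,T} (union, +1)
GIQZ@0: {A} ∩ {A,T} = {A} (intersection, +0)
IZ@1: {T} ∪ {A} = {A,T} (union, +1)
IQZ@1: {A,T} ∪ {G} = {A,G,T} (union, +1)
GIQZ@1: {A} ∩ {A,G,T} = {A} (intersection, +0)
IZ@2: {G} ∪ {C} = {C,G} (union, +1)
IQZ@2: {C,G} ∪ {A} = {A,C,G} (union, +1)
GIQZ@2: {A} ∩ {A,C,G} = {A} (intersection, +0)
IZ@3: {C} ∩ {C} = {C} (intersection, +0)
IQZ@3: {C} ∪ {T} = {C,T} (union, +1)
GIQZ@3: {G} ∪ {C,T} = {C,G,T} (union, +1)
IZ@4: {T} ∩ {T} = {T} (intersection, +0)
IQZ@4: {T} ∪ {A} = {A,T} (union, +1)
GIQZ@4: {C} ∪ {A,T} = {A,C,T} (union, +1)
per-site changes: [1, 2, 2, 2, 2]; total = 9

A,C,T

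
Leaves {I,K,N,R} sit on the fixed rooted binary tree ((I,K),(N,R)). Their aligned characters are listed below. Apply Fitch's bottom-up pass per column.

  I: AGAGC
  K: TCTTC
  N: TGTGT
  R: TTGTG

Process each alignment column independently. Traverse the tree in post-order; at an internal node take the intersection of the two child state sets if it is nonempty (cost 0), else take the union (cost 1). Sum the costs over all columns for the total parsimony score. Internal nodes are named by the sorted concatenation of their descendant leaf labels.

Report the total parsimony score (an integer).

9

IK@0: {A} ∪ {T} = {A,T} (union, +1)
NR@0: {T} ∩ {T} = {T} (intersection, +0)
IKNR@0: {A,T} ∩ {T} = {T} (intersection, +0)
IK@1: {G} ∪ {C} = {C,G} (union, +1)
NR@1: {G} ∪ {T} = {G,T} (union, +1)
IKNR@1: {C,G} ∩ {G,T} = {G} (intersection, +0)
IK@2: {A} ∪ {T} = {A,T} (union, +1)
NR@2: {T} ∪ {G} = {G,T} (union, +1)
IKNR@2: {A,T} ∩ {G,T} = {T} (intersection, +0)
IK@3: {G} ∪ {T} = {G,T} (union, +1)
NR@3: {G} ∪ {T} = {G,T} (union, +1)
IKNR@3: {G,T} ∩ {G,T} = {G,T} (intersection, +0)
IK@4: {C} ∩ {C} = {C} (intersection, +0)
NR@4: {T} ∪ {G} = {G,T} (union, +1)
IKNR@4: {C} ∪ {G,T} = {C,G,T} (union, +1)
per-site changes: [1, 2, 2, 2, 2]; total = 9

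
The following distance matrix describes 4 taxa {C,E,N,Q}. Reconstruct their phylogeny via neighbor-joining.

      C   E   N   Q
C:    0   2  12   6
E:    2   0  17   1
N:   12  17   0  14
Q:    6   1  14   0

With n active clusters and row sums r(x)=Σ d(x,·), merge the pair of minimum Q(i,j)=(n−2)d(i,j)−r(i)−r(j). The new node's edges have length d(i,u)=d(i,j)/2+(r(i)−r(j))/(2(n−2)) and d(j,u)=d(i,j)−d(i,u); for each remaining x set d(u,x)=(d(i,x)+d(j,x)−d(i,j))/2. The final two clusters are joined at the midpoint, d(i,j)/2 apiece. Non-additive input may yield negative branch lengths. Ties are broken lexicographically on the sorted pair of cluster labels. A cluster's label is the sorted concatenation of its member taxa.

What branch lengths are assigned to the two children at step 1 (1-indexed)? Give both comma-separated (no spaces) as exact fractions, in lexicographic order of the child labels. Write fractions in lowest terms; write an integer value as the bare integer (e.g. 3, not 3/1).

step 1: merge (C,N) at d=12, Q=-39; branch lengths C→1/4, N→47/4; new cluster CN
  updated: d(CN,E)=7/2, d(CN,Q)=4
step 2: merge (CN,E) at d=7/2, Q=-17/2; branch lengths CN→13/4, E→1/4; new cluster CEN
  updated: d(CEN,Q)=3/4
step 3: merge (CEN,Q) at d=3/4; branch lengths CEN→3/8, Q→3/8; new cluster CENQ
final tree: (((C:1/4,N:47/4):13/4,E:1/4):3/8,Q:3/8)
total length: 65/4

1/4,47/4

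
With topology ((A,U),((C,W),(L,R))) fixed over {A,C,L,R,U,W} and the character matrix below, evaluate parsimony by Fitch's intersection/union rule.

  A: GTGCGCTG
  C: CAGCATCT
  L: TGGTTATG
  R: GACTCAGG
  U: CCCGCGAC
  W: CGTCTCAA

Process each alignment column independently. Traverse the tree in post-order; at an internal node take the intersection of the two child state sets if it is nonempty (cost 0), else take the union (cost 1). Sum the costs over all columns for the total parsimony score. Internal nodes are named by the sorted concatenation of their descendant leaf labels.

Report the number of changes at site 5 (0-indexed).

3

AU@0: {G} ∪ {C} = {C,G} (union, +1)
CW@0: {C} ∩ {C} = {C} (intersection, +0)
LR@0: {T} ∪ {G} = {G,T} (union, +1)
CLRW@0: {C} ∪ {G,T} = {C,G,T} (union, +1)
ACLRUW@0: {C,G} ∩ {C,G,T} = {C,G} (intersection, +0)
AU@1: {T} ∪ {C} = {C,T} (union, +1)
CW@1: {A} ∪ {G} = {A,G} (union, +1)
LR@1: {G} ∪ {A} = {A,G} (union, +1)
CLRW@1: {A,G} ∩ {A,G} = {A,G} (intersection, +0)
ACLRUW@1: {C,T} ∪ {A,G} = {A,C,G,T} (union, +1)
AU@2: {G} ∪ {C} = {C,G} (union, +1)
CW@2: {G} ∪ {T} = {G,T} (union, +1)
LR@2: {G} ∪ {C} = {C,G} (union, +1)
CLRW@2: {G,T} ∩ {C,G} = {G} (intersection, +0)
ACLRUW@2: {C,G} ∩ {G} = {G} (intersection, +0)
AU@3: {C} ∪ {G} = {C,G} (union, +1)
CW@3: {C} ∩ {C} = {C} (intersection, +0)
LR@3: {T} ∩ {T} = {T} (intersection, +0)
CLRW@3: {C} ∪ {T} = {C,T} (union, +1)
ACLRUW@3: {C,G} ∩ {C,T} = {C} (intersection, +0)
AU@4: {G} ∪ {C} = {C,G} (union, +1)
CW@4: {A} ∪ {T} = {A,T} (union, +1)
LR@4: {T} ∪ {C} = {C,T} (union, +1)
CLRW@4: {A,T} ∩ {C,T} = {T} (intersection, +0)
ACLRUW@4: {C,G} ∪ {T} = {C,G,T} (union, +1)
AU@5: {C} ∪ {G} = {C,G} (union, +1)
CW@5: {T} ∪ {C} = {C,T} (union, +1)
LR@5: {A} ∩ {A} = {A} (intersection, +0)
CLRW@5: {C,T} ∪ {A} = {A,C,T} (union, +1)
ACLRUW@5: {C,G} ∩ {A,C,T} = {C} (intersection, +0)
AU@6: {T} ∪ {A} = {A,T} (union, +1)
CW@6: {C} ∪ {A} = {A,C} (union, +1)
LR@6: {T} ∪ {G} = {G,T} (union, +1)
CLRW@6: {A,C} ∪ {G,T} = {A,C,G,T} (union, +1)
ACLRUW@6: {A,T} ∩ {A,C,G,T} = {A,T} (intersection, +0)
AU@7: {G} ∪ {C} = {C,G} (union, +1)
CW@7: {T} ∪ {A} = {A,T} (union, +1)
LR@7: {G} ∩ {G} = {G} (intersection, +0)
CLRW@7: {A,T} ∪ {G} = {A,G,T} (union, +1)
ACLRUW@7: {C,G} ∩ {A,G,T} = {G} (intersection, +0)
per-site changes: [3, 4, 3, 2, 4, 3, 4, 3]; total = 26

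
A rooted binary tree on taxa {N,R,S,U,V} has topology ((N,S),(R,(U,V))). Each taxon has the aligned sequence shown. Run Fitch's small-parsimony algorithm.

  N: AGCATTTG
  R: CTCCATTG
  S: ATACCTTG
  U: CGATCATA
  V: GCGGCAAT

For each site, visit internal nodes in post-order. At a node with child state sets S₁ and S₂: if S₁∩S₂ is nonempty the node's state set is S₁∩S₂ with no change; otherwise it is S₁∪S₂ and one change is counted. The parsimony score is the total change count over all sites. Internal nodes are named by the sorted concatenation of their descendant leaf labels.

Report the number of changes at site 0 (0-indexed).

[col 0] NS: children N:{A}, S:{A} ∩→ {A}; cost 0
[col 0] UV: children U:{C}, V:{G} ∪→ {C,G}; cost 1
[col 0] RUV: children R:{C}, UV:{C,G} ∩→ {C}; cost 0
[col 0] NRSUV: children NS:{A}, RUV:{C} ∪→ {A,C}; cost 1
[col 1] NS: children N:{G}, S:{T} ∪→ {G,T}; cost 1
[col 1] UV: children U:{G}, V:{C} ∪→ {C,G}; cost 1
[col 1] RUV: children R:{T}, UV:{C,G} ∪→ {C,G,T}; cost 1
[col 1] NRSUV: children NS:{G,T}, RUV:{C,G,T} ∩→ {G,T}; cost 0
[col 2] NS: children N:{C}, S:{A} ∪→ {A,C}; cost 1
[col 2] UV: children U:{A}, V:{G} ∪→ {A,G}; cost 1
[col 2] RUV: children R:{C}, UV:{A,G} ∪→ {A,C,G}; cost 1
[col 2] NRSUV: children NS:{A,C}, RUV:{A,C,G} ∩→ {A,C}; cost 0
[col 3] NS: children N:{A}, S:{C} ∪→ {A,C}; cost 1
[col 3] UV: children U:{T}, V:{G} ∪→ {G,T}; cost 1
[col 3] RUV: children R:{C}, UV:{G,T} ∪→ {C,G,T}; cost 1
[col 3] NRSUV: children NS:{A,C}, RUV:{C,G,T} ∩→ {C}; cost 0
[col 4] NS: children N:{T}, S:{C} ∪→ {C,T}; cost 1
[col 4] UV: children U:{C}, V:{C} ∩→ {C}; cost 0
[col 4] RUV: children R:{A}, UV:{C} ∪→ {A,C}; cost 1
[col 4] NRSUV: children NS:{C,T}, RUV:{A,C} ∩→ {C}; cost 0
[col 5] NS: children N:{T}, S:{T} ∩→ {T}; cost 0
[col 5] UV: children U:{A}, V:{A} ∩→ {A}; cost 0
[col 5] RUV: children R:{T}, UV:{A} ∪→ {A,T}; cost 1
[col 5] NRSUV: children NS:{T}, RUV:{A,T} ∩→ {T}; cost 0
[col 6] NS: children N:{T}, S:{T} ∩→ {T}; cost 0
[col 6] UV: children U:{T}, V:{A} ∪→ {A,T}; cost 1
[col 6] RUV: children R:{T}, UV:{A,T} ∩→ {T}; cost 0
[col 6] NRSUV: children NS:{T}, RUV:{T} ∩→ {T}; cost 0
[col 7] NS: children N:{G}, S:{G} ∩→ {G}; cost 0
[col 7] UV: children U:{A}, V:{T} ∪→ {A,T}; cost 1
[col 7] RUV: children R:{G}, UV:{A,T} ∪→ {A,G,T}; cost 1
[col 7] NRSUV: children NS:{G}, RUV:{A,G,T} ∩→ {G}; cost 0
per-site changes: [2, 3, 3, 3, 2, 1, 1, 2]; total = 17

2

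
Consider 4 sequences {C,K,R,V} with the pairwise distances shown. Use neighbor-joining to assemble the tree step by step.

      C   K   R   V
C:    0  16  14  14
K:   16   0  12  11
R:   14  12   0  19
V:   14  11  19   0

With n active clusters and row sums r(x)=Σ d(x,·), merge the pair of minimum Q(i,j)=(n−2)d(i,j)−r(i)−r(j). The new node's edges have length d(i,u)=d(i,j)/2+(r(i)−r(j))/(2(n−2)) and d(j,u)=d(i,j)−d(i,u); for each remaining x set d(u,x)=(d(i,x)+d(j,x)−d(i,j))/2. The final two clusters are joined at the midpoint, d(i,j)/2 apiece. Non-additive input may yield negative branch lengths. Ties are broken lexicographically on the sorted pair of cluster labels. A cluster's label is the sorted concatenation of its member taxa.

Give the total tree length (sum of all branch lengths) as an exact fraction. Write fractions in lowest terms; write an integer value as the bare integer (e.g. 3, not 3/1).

111/4

step 1: merge (C,R) at d=14, Q=-61; branch lengths C→27/4, R→29/4; new cluster CR
  updated: d(CR,K)=7, d(CR,V)=19/2
step 2: merge (CR,K) at d=7, Q=-55/2; branch lengths CR→11/4, K→17/4; new cluster CKR
  updated: d(CKR,V)=27/4
step 3: merge (CKR,V) at d=27/4; branch lengths CKR→27/8, V→27/8; new cluster CKRV
final tree: (((C:27/4,R:29/4):11/4,K:17/4):27/8,V:27/8)
total length: 111/4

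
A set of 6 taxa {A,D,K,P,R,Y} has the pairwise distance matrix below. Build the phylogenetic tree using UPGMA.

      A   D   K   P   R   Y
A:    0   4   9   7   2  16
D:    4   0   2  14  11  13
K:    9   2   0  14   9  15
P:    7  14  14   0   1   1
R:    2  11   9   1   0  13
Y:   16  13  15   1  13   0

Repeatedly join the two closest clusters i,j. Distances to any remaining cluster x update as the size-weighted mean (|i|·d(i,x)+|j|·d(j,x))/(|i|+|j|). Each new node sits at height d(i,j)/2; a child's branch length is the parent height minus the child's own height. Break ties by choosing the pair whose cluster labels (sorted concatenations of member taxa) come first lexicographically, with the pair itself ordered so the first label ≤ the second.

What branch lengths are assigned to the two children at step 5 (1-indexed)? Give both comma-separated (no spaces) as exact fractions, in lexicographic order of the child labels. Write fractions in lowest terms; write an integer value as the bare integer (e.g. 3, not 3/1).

9/16,73/16

1. join P+R (d=1) ⇒ PR; edges |P|=1/2, |R|=1/2
  updated: d(A,PR)=9/2, d(D,PR)=25/2, d(K,PR)=23/2, d(PR,Y)=7
2. join D+K (d=2) ⇒ DK; edges |D|=1, |K|=1
  updated: d(A,DK)=13/2, d(DK,PR)=12, d(DK,Y)=14
3. join A+PR (d=9/2) ⇒ APR; edges |A|=9/4, |PR|=7/4
  updated: d(APR,DK)=61/6, d(APR,Y)=10
4. join APR+Y (d=10) ⇒ APRY; edges |APR|=11/4, |Y|=5
  updated: d(APRY,DK)=89/8
5. join APRY+DK (d=89/8) ⇒ ADKPRY; edges |APRY|=9/16, |DK|=73/16
final tree: (((A:9/4,(P:1/2,R:1/2):7/4):11/4,Y:5):9/16,(D:1,K:1):73/16)
total length: 159/8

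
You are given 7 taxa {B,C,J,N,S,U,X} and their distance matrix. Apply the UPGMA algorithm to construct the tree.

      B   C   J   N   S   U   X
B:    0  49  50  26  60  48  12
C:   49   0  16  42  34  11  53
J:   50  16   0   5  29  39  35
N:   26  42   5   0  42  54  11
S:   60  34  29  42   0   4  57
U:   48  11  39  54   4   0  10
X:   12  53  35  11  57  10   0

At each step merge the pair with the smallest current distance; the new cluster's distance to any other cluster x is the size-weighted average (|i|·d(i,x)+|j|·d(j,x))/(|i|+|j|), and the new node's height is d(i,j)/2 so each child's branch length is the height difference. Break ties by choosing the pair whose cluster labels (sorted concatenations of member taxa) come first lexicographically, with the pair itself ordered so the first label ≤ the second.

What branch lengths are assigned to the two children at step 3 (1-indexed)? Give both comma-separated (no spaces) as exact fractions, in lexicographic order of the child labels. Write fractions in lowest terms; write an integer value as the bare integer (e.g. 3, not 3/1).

6,6

1. join S+U (d=4) ⇒ SU; edges |S|=2, |U|=2
  updated: d(B,SU)=54, d(C,SU)=45/2, d(J,SU)=34, d(N,SU)=48, d(SU,X)=67/2
2. join J+N (d=5) ⇒ JN; edges |J|=5/2, |N|=5/2
  updated: d(B,JN)=38, d(C,JN)=29, d(JN,SU)=41, d(JN,X)=23
3. join B+X (d=12) ⇒ BX; edges |B|=6, |X|=6
  updated: d(BX,C)=51, d(BX,JN)=61/2, d(BX,SU)=175/4
4. join C+SU (d=45/2) ⇒ CSU; edges |C|=45/4, |SU|=37/4
  updated: d(BX,CSU)=277/6, d(CSU,JN)=37
5. join BX+JN (d=61/2) ⇒ BJNX; edges |BX|=37/4, |JN|=51/4
  updated: d(BJNX,CSU)=499/12
6. join BJNX+CSU (d=499/12) ⇒ BCJNSUX; edges |BJNX|=133/24, |CSU|=229/24
final tree: (((B:6,X:6):37/4,(J:5/2,N:5/2):51/4):133/24,(C:45/4,(S:2,U:2):37/4):229/24)
total length: 943/12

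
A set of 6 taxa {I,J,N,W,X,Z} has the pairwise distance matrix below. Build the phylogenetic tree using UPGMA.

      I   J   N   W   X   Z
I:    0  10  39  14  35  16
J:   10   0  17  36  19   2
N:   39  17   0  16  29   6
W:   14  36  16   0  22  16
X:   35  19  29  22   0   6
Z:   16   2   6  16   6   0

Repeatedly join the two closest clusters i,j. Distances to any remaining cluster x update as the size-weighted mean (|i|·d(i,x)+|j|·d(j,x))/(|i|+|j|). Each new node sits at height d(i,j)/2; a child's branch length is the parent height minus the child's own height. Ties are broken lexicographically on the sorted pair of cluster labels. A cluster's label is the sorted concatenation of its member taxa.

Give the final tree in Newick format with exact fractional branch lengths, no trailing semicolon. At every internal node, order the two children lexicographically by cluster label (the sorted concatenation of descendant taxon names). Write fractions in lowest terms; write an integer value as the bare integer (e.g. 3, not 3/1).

((I:7,W:7):39/8,(((J:1,Z:1):19/4,N:23/4):13/4,X:9):23/8)

step 1: merge (J,Z) at d=2; branch lengths J→1, Z→1; new cluster JZ
  updated: d(I,JZ)=13, d(JZ,N)=23/2, d(JZ,W)=26, d(JZ,X)=25/2
step 2: merge (JZ,N) at d=23/2; branch lengths JZ→19/4, N→23/4; new cluster JNZ
  updated: d(I,JNZ)=65/3, d(JNZ,W)=68/3, d(JNZ,X)=18
step 3: merge (I,W) at d=14; branch lengths I→7, W→7; new cluster IW
  updated: d(IW,JNZ)=133/6, d(IW,X)=57/2
step 4: merge (JNZ,X) at d=18; branch lengths JNZ→13/4, X→9; new cluster JNXZ
  updated: d(IW,JNXZ)=95/4
step 5: merge (IW,JNXZ) at d=95/4; branch lengths IW→39/8, JNXZ→23/8; new cluster IJNWXZ
final tree: ((I:7,W:7):39/8,(((J:1,Z:1):19/4,N:23/4):13/4,X:9):23/8)
total length: 93/2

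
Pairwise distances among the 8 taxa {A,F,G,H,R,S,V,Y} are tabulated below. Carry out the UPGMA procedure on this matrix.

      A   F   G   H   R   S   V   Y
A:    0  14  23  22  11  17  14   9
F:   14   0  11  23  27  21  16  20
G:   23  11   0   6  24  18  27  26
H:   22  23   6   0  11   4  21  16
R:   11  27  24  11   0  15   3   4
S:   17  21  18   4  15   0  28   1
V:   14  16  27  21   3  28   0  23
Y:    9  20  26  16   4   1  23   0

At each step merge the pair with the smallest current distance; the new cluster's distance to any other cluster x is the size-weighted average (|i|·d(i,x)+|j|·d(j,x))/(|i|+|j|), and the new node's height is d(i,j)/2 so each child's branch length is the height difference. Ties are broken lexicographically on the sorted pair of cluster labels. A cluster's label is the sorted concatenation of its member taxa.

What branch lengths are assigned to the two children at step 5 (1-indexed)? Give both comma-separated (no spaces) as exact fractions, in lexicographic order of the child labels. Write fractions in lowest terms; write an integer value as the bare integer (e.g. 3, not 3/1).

7/4,15/2

step 1: merge (S,Y) at d=1; branch lengths S→1/2, Y→1/2; new cluster SY
  updated: d(A,SY)=13, d(F,SY)=41/2, d(G,SY)=22, d(H,SY)=10, d(R,SY)=19/2, d(SY,V)=51/2
step 2: merge (R,V) at d=3; branch lengths R→3/2, V→3/2; new cluster RV
  updated: d(A,RV)=25/2, d(F,RV)=43/2, d(G,RV)=51/2, d(H,RV)=16, d(RV,SY)=35/2
step 3: merge (G,H) at d=6; branch lengths G→3, H→3; new cluster GH
  updated: d(A,GH)=45/2, d(F,GH)=17, d(GH,RV)=83/4, d(GH,SY)=16
step 4: merge (A,RV) at d=25/2; branch lengths A→25/4, RV→19/4; new cluster ARV
  updated: d(ARV,F)=19, d(ARV,GH)=64/3, d(ARV,SY)=16
step 5: merge (ARV,SY) at d=16; branch lengths ARV→7/4, SY→15/2; new cluster ARSVY
  updated: d(ARSVY,F)=98/5, d(ARSVY,GH)=96/5
step 6: merge (F,GH) at d=17; branch lengths F→17/2, GH→11/2; new cluster FGH
  updated: d(ARSVY,FGH)=58/3
step 7: merge (ARSVY,FGH) at d=58/3; branch lengths ARSVY→5/3, FGH→7/6; new cluster AFGHRSVY
final tree: (((A:25/4,(R:3/2,V:3/2):19/4):7/4,(S:1/2,Y:1/2):15/2):5/3,(F:17/2,(G:3,H:3):11/2):7/6)
total length: 565/12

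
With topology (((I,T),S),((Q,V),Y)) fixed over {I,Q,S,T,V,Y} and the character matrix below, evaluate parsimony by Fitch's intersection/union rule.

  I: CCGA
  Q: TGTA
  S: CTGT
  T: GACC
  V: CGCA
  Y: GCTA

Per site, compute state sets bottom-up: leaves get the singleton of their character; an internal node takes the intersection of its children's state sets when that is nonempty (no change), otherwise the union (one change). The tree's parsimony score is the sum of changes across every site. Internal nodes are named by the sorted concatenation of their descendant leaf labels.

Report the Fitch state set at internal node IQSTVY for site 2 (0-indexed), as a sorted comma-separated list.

site 0, node IT: I={C} ∪ T={G} → {C,G} (+1)
site 0, node IST: IT={C,G} ∩ S={C} → {C} (+0)
site 0, node QV: Q={T} ∪ V={C} → {C,T} (+1)
site 0, node QVY: QV={C,T} ∪ Y={G} → {C,G,T} (+1)
site 0, node IQSTVY: IST={C} ∩ QVY={C,G,T} → {C} (+0)
site 1, node IT: I={C} ∪ T={A} → {A,C} (+1)
site 1, node IST: IT={A,C} ∪ S={T} → {A,C,T} (+1)
site 1, node QV: Q={G} ∩ V={G} → {G} (+0)
site 1, node QVY: QV={G} ∪ Y={C} → {C,G} (+1)
site 1, node IQSTVY: IST={A,C,T} ∩ QVY={C,G} → {C} (+0)
site 2, node IT: I={G} ∪ T={C} → {C,G} (+1)
site 2, node IST: IT={C,G} ∩ S={G} → {G} (+0)
site 2, node QV: Q={T} ∪ V={C} → {C,T} (+1)
site 2, node QVY: QV={C,T} ∩ Y={T} → {T} (+0)
site 2, node IQSTVY: IST={G} ∪ QVY={T} → {G,T} (+1)
site 3, node IT: I={A} ∪ T={C} → {A,C} (+1)
site 3, node IST: IT={A,C} ∪ S={T} → {A,C,T} (+1)
site 3, node QV: Q={A} ∩ V={A} → {A} (+0)
site 3, node QVY: QV={A} ∩ Y={A} → {A} (+0)
site 3, node IQSTVY: IST={A,C,T} ∩ QVY={A} → {A} (+0)
per-site changes: [3, 3, 3, 2]; total = 11

G,T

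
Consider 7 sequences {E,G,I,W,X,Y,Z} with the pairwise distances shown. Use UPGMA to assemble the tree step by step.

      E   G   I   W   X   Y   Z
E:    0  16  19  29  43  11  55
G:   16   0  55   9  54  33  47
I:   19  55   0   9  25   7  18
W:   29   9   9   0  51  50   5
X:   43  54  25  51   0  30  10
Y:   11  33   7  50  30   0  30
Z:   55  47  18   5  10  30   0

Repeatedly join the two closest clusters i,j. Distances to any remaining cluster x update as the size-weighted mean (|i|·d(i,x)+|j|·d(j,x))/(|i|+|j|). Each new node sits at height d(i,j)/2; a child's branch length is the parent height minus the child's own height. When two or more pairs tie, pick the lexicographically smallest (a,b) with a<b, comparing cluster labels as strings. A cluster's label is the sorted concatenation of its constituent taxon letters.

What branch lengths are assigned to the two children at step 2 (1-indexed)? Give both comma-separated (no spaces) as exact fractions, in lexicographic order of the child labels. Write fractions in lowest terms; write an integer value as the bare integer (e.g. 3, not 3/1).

7/2,7/2

step 1: merge (W,Z) at d=5; branch lengths W→5/2, Z→5/2; new cluster WZ
  updated: d(E,WZ)=42, d(G,WZ)=28, d(I,WZ)=27/2, d(WZ,X)=61/2, d(WZ,Y)=40
step 2: merge (I,Y) at d=7; branch lengths I→7/2, Y→7/2; new cluster IY
  updated: d(E,IY)=15, d(G,IY)=44, d(IY,WZ)=107/4, d(IY,X)=55/2
step 3: merge (E,IY) at d=15; branch lengths E→15/2, IY→4; new cluster EIY
  updated: d(EIY,G)=104/3, d(EIY,WZ)=191/6, d(EIY,X)=98/3
step 4: merge (G,WZ) at d=28; branch lengths G→14, WZ→23/2; new cluster GWZ
  updated: d(EIY,GWZ)=295/9, d(GWZ,X)=115/3
step 5: merge (EIY,X) at d=98/3; branch lengths EIY→53/6, X→49/3; new cluster EIXY
  updated: d(EIXY,GWZ)=205/6
step 6: merge (EIXY,GWZ) at d=205/6; branch lengths EIXY→3/4, GWZ→37/12; new cluster EGIWXYZ
final tree: (((E:15/2,(I:7/2,Y:7/2):4):53/6,X:49/3):3/4,(G:14,(W:5/2,Z:5/2):23/2):37/12)
total length: 78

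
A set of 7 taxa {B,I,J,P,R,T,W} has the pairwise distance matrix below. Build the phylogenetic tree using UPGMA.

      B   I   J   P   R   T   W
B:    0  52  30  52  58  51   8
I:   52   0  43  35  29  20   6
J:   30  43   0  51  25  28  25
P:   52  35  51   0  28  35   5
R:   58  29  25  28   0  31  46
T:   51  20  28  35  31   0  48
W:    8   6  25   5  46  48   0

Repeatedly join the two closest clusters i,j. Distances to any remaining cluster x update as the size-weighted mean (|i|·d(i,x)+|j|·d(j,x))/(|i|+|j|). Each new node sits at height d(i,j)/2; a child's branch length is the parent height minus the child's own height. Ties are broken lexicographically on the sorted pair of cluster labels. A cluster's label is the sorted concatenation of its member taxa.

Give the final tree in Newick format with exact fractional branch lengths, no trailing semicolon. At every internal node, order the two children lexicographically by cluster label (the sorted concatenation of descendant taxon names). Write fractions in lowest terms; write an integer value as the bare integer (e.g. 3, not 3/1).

((B:15,(P:5/2,W:5/2):25/2):35/8,((I:10,T:10):51/8,(J:25/2,R:25/2):31/8):3)

1. join P+W (d=5) ⇒ PW; edges |P|=5/2, |W|=5/2
  updated: d(B,PW)=30, d(I,PW)=41/2, d(J,PW)=38, d(PW,R)=37, d(PW,T)=83/2
2. join I+T (d=20) ⇒ IT; edges |I|=10, |T|=10
  updated: d(B,IT)=103/2, d(IT,J)=71/2, d(IT,PW)=31, d(IT,R)=30
3. join J+R (d=25) ⇒ JR; edges |J|=25/2, |R|=25/2
  updated: d(B,JR)=44, d(IT,JR)=131/4, d(JR,PW)=75/2
4. join B+PW (d=30) ⇒ BPW; edges |B|=15, |PW|=25/2
  updated: d(BPW,IT)=227/6, d(BPW,JR)=119/3
5. join IT+JR (d=131/4) ⇒ IJRT; edges |IT|=51/8, |JR|=31/8
  updated: d(BPW,IJRT)=155/4
6. join BPW+IJRT (d=155/4) ⇒ BIJPRTW; edges |BPW|=35/8, |IJRT|=3
final tree: ((B:15,(P:5/2,W:5/2):25/2):35/8,((I:10,T:10):51/8,(J:25/2,R:25/2):31/8):3)
total length: 761/8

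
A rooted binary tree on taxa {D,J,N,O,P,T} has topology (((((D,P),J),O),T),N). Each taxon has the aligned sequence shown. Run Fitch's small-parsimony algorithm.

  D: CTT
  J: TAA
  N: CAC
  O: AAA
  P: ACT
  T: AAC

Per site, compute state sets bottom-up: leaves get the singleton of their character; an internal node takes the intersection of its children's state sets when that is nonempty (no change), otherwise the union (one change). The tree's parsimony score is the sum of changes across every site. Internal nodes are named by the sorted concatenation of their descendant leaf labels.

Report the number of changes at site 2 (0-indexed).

DP@0: {C} ∪ {A} = {A,C} (union, +1)
DJP@0: {A,C} ∪ {T} = {A,C,T} (union, +1)
DJOP@0: {A,C,T} ∩ {A} = {A} (intersection, +0)
DJOPT@0: {A} ∩ {A} = {A} (intersection, +0)
DJNOPT@0: {A} ∪ {C} = {A,C} (union, +1)
DP@1: {T} ∪ {C} = {C,T} (union, +1)
DJP@1: {C,T} ∪ {A} = {A,C,T} (union, +1)
DJOP@1: {A,C,T} ∩ {A} = {A} (intersection, +0)
DJOPT@1: {A} ∩ {A} = {A} (intersection, +0)
DJNOPT@1: {A} ∩ {A} = {A} (intersection, +0)
DP@2: {T} ∩ {T} = {T} (intersection, +0)
DJP@2: {T} ∪ {A} = {A,T} (union, +1)
DJOP@2: {A,T} ∩ {A} = {A} (intersection, +0)
DJOPT@2: {A} ∪ {C} = {A,C} (union, +1)
DJNOPT@2: {A,C} ∩ {C} = {C} (intersection, +0)
per-site changes: [3, 2, 2]; total = 7

2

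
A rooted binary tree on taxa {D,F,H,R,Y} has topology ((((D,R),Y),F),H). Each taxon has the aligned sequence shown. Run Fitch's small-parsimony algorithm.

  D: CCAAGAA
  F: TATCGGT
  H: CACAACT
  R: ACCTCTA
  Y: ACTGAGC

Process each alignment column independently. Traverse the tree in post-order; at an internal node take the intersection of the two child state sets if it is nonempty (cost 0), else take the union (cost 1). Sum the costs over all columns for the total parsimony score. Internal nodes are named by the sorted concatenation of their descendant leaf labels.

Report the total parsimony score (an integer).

18

site 0, node DR: D={C} ∪ R={A} → {A,C} (+1)
site 0, node DRY: DR={A,C} ∩ Y={A} → {A} (+0)
site 0, node DFRY: DRY={A} ∪ F={T} → {A,T} (+1)
site 0, node DFHRY: DFRY={A,T} ∪ H={C} → {A,C,T} (+1)
site 1, node DR: D={C} ∩ R={C} → {C} (+0)
site 1, node DRY: DR={C} ∩ Y={C} → {C} (+0)
site 1, node DFRY: DRY={C} ∪ F={A} → {A,C} (+1)
site 1, node DFHRY: DFRY={A,C} ∩ H={A} → {A} (+0)
site 2, node DR: D={A} ∪ R={C} → {A,C} (+1)
site 2, node DRY: DR={A,C} ∪ Y={T} → {A,C,T} (+1)
site 2, node DFRY: DRY={A,C,T} ∩ F={T} → {T} (+0)
site 2, node DFHRY: DFRY={T} ∪ H={C} → {C,T} (+1)
site 3, node DR: D={A} ∪ R={T} → {A,T} (+1)
site 3, node DRY: DR={A,T} ∪ Y={G} → {A,G,T} (+1)
site 3, node DFRY: DRY={A,G,T} ∪ F={C} → {A,C,G,T} (+1)
site 3, node DFHRY: DFRY={A,C,G,T} ∩ H={A} → {A} (+0)
site 4, node DR: D={G} ∪ R={C} → {C,G} (+1)
site 4, node DRY: DR={C,G} ∪ Y={A} → {A,C,G} (+1)
site 4, node DFRY: DRY={A,C,G} ∩ F={G} → {G} (+0)
site 4, node DFHRY: DFRY={G} ∪ H={A} → {A,G} (+1)
site 5, node DR: D={A} ∪ R={T} → {A,T} (+1)
site 5, node DRY: DR={A,T} ∪ Y={G} → {A,G,T} (+1)
site 5, node DFRY: DRY={A,G,T} ∩ F={G} → {G} (+0)
site 5, node DFHRY: DFRY={G} ∪ H={C} → {C,G} (+1)
site 6, node DR: D={A} ∩ R={A} → {A} (+0)
site 6, node DRY: DR={A} ∪ Y={C} → {A,C} (+1)
site 6, node DFRY: DRY={A,C} ∪ F={T} → {A,C,T} (+1)
site 6, node DFHRY: DFRY={A,C,T} ∩ H={T} → {T} (+0)
per-site changes: [3, 1, 3, 3, 3, 3, 2]; total = 18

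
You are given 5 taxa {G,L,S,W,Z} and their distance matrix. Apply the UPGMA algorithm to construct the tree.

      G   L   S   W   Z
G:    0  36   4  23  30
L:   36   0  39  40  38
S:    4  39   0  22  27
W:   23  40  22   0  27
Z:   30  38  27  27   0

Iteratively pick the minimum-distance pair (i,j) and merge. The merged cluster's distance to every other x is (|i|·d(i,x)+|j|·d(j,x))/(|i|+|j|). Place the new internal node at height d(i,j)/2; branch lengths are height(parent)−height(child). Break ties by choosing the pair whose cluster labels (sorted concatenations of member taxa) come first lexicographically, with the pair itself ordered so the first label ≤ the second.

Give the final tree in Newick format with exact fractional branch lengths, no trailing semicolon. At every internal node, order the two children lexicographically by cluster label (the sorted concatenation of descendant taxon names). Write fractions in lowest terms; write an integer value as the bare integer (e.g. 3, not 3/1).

((((G:2,S:2):37/4,W:45/4):11/4,Z:14):41/8,L:153/8)

1. join G+S (d=4) ⇒ GS; edges |G|=2, |S|=2
  updated: d(GS,L)=75/2, d(GS,W)=45/2, d(GS,Z)=57/2
2. join GS+W (d=45/2) ⇒ GSW; edges |GS|=37/4, |W|=45/4
  updated: d(GSW,L)=115/3, d(GSW,Z)=28
3. join GSW+Z (d=28) ⇒ GSWZ; edges |GSW|=11/4, |Z|=14
  updated: d(GSWZ,L)=153/4
4. join GSWZ+L (d=153/4) ⇒ GLSWZ; edges |GSWZ|=41/8, |L|=153/8
final tree: ((((G:2,S:2):37/4,W:45/4):11/4,Z:14):41/8,L:153/8)
total length: 131/2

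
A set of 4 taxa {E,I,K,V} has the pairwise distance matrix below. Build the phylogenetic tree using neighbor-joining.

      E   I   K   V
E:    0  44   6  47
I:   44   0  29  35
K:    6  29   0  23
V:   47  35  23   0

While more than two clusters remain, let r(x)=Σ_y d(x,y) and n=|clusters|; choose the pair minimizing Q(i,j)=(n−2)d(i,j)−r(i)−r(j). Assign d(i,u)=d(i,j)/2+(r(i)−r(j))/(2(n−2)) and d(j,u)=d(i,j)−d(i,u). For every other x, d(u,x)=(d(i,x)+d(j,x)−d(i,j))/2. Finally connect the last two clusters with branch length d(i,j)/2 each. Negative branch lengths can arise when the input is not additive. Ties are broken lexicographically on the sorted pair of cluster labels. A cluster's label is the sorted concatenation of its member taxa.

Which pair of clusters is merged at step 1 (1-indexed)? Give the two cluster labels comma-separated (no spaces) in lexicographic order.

E,K

step 1: merge (E,K) at d=6, Q=-143; branch lengths E→51/4, K→-27/4; new cluster EK
  updated: d(EK,I)=67/2, d(EK,V)=32
step 2: merge (EK,I) at d=67/2, Q=-201/2; branch lengths EK→61/4, I→73/4; new cluster EIK
  updated: d(EIK,V)=67/4
step 3: merge (EIK,V) at d=67/4; branch lengths EIK→67/8, V→67/8; new cluster EIKV
final tree: (((E:51/4,K:-27/4):61/4,I:73/4):67/8,V:67/8)
total length: 225/4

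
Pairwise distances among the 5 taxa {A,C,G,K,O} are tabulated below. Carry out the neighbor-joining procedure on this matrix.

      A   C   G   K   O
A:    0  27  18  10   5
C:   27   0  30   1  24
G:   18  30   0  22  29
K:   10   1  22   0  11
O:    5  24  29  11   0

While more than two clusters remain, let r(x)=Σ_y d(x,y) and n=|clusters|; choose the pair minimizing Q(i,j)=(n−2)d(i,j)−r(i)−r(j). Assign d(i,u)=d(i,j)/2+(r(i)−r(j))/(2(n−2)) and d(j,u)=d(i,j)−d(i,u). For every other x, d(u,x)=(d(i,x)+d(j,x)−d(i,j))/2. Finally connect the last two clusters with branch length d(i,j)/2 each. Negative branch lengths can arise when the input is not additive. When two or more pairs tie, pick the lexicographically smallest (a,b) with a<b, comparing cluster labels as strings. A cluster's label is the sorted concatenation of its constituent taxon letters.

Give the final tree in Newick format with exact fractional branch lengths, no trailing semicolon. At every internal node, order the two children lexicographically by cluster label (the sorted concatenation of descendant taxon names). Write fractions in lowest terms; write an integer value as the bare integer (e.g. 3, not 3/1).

1. join C+K (d=1, Q=-123) ⇒ CK; edges |C|=41/6, |K|=-35/6
  updated: d(A,CK)=18, d(CK,G)=51/2, d(CK,O)=17
2. join A+O (d=5, Q=-82) ⇒ AO; edges |A|=0, |O|=5
  updated: d(AO,CK)=15, d(AO,G)=21
3. join AO+CK (d=15, Q=-123/2) ⇒ ACKO; edges |AO|=21/4, |CK|=39/4
  updated: d(ACKO,G)=63/4
4. join ACKO+G (d=63/4) ⇒ ACGKO; edges |ACKO|=63/8, |G|=63/8
final tree: (((A:0,O:5):21/4,(C:41/6,K:-35/6):39/4):63/8,G:63/8)
total length: 147/4

(((A:0,O:5):21/4,(C:41/6,K:-35/6):39/4):63/8,G:63/8)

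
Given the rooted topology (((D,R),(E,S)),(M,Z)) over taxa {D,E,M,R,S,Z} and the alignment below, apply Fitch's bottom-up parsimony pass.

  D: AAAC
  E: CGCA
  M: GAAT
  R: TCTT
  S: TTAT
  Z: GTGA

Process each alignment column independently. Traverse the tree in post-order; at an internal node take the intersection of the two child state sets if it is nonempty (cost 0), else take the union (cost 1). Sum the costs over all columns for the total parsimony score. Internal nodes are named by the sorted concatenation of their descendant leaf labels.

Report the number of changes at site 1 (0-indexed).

4

site 0, node DR: D={A} ∪ R={T} → {A,T} (+1)
site 0, node ES: E={C} ∪ S={T} → {C,T} (+1)
site 0, node DERS: DR={A,T} ∩ ES={C,T} → {T} (+0)
site 0, node MZ: M={G} ∩ Z={G} → {G} (+0)
site 0, node DEMRSZ: DERS={T} ∪ MZ={G} → {G,T} (+1)
site 1, node DR: D={A} ∪ R={C} → {A,C} (+1)
site 1, node ES: E={G} ∪ S={T} → {G,T} (+1)
site 1, node DERS: DR={A,C} ∪ ES={G,T} → {A,C,G,T} (+1)
site 1, node MZ: M={A} ∪ Z={T} → {A,T} (+1)
site 1, node DEMRSZ: DERS={A,C,G,T} ∩ MZ={A,T} → {A,T} (+0)
site 2, node DR: D={A} ∪ R={T} → {A,T} (+1)
site 2, node ES: E={C} ∪ S={A} → {A,C} (+1)
site 2, node DERS: DR={A,T} ∩ ES={A,C} → {A} (+0)
site 2, node MZ: M={A} ∪ Z={G} → {A,G} (+1)
site 2, node DEMRSZ: DERS={A} ∩ MZ={A,G} → {A} (+0)
site 3, node DR: D={C} ∪ R={T} → {C,T} (+1)
site 3, node ES: E={A} ∪ S={T} → {A,T} (+1)
site 3, node DERS: DR={C,T} ∩ ES={A,T} → {T} (+0)
site 3, node MZ: M={T} ∪ Z={A} → {A,T} (+1)
site 3, node DEMRSZ: DERS={T} ∩ MZ={A,T} → {T} (+0)
per-site changes: [3, 4, 3, 3]; total = 13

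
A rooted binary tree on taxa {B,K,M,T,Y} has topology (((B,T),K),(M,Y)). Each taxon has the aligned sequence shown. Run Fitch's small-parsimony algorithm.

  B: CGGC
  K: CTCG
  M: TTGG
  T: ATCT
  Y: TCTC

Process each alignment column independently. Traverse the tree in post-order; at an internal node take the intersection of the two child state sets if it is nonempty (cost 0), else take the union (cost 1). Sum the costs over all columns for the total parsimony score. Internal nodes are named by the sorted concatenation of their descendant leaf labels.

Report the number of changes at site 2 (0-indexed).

3

[col 0] BT: children B:{C}, T:{A} ∪→ {A,C}; cost 1
[col 0] BKT: children BT:{A,C}, K:{C} ∩→ {C}; cost 0
[col 0] MY: children M:{T}, Y:{T} ∩→ {T}; cost 0
[col 0] BKMTY: children BKT:{C}, MY:{T} ∪→ {C,T}; cost 1
[col 1] BT: children B:{G}, T:{T} ∪→ {G,T}; cost 1
[col 1] BKT: children BT:{G,T}, K:{T} ∩→ {T}; cost 0
[col 1] MY: children M:{T}, Y:{C} ∪→ {C,T}; cost 1
[col 1] BKMTY: children BKT:{T}, MY:{C,T} ∩→ {T}; cost 0
[col 2] BT: children B:{G}, T:{C} ∪→ {C,G}; cost 1
[col 2] BKT: children BT:{C,G}, K:{C} ∩→ {C}; cost 0
[col 2] MY: children M:{G}, Y:{T} ∪→ {G,T}; cost 1
[col 2] BKMTY: children BKT:{C}, MY:{G,T} ∪→ {C,G,T}; cost 1
[col 3] BT: children B:{C}, T:{T} ∪→ {C,T}; cost 1
[col 3] BKT: children BT:{C,T}, K:{G} ∪→ {C,G,T}; cost 1
[col 3] MY: children M:{G}, Y:{C} ∪→ {C,G}; cost 1
[col 3] BKMTY: children BKT:{C,G,T}, MY:{C,G} ∩→ {C,G}; cost 0
per-site changes: [2, 2, 3, 3]; total = 10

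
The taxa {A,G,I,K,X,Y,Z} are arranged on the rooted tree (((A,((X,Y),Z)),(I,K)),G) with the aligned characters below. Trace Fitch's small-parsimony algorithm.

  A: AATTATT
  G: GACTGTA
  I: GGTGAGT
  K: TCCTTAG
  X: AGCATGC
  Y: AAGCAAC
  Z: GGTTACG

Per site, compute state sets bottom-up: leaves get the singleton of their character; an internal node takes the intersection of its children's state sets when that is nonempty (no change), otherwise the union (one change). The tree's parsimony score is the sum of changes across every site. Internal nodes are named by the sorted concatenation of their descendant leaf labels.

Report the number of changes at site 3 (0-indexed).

site 0, node XY: X={A} ∩ Y={A} → {A} (+0)
site 0, node XYZ: XY={A} ∪ Z={G} → {A,G} (+1)
site 0, node AXYZ: A={A} ∩ XYZ={A,G} → {A} (+0)
site 0, node IK: I={G} ∪ K={T} → {G,T} (+1)
site 0, node AIKXYZ: AXYZ={A} ∪ IK={G,T} → {A,G,T} (+1)
site 0, node AGIKXYZ: AIKXYZ={A,G,T} ∩ G={G} → {G} (+0)
site 1, node XY: X={G} ∪ Y={A} → {A,G} (+1)
site 1, node XYZ: XY={A,G} ∩ Z={G} → {G} (+0)
site 1, node AXYZ: A={A} ∪ XYZ={G} → {A,G} (+1)
site 1, node IK: I={G} ∪ K={C} → {C,G} (+1)
site 1, node AIKXYZ: AXYZ={A,G} ∩ IK={C,G} → {G} (+0)
site 1, node AGIKXYZ: AIKXYZ={G} ∪ G={A} → {A,G} (+1)
site 2, node XY: X={C} ∪ Y={G} → {C,G} (+1)
site 2, node XYZ: XY={C,G} ∪ Z={T} → {C,G,T} (+1)
site 2, node AXYZ: A={T} ∩ XYZ={C,G,T} → {T} (+0)
site 2, node IK: I={T} ∪ K={C} → {C,T} (+1)
site 2, node AIKXYZ: AXYZ={T} ∩ IK={C,T} → {T} (+0)
site 2, node AGIKXYZ: AIKXYZ={T} ∪ G={C} → {C,T} (+1)
site 3, node XY: X={A} ∪ Y={C} → {A,C} (+1)
site 3, node XYZ: XY={A,C} ∪ Z={T} → {A,C,T} (+1)
site 3, node AXYZ: A={T} ∩ XYZ={A,C,T} → {T} (+0)
site 3, node IK: I={G} ∪ K={T} → {G,T} (+1)
site 3, node AIKXYZ: AXYZ={T} ∩ IK={G,T} → {T} (+0)
site 3, node AGIKXYZ: AIKXYZ={T} ∩ G={T} → {T} (+0)
site 4, node XY: X={T} ∪ Y={A} → {A,T} (+1)
site 4, node XYZ: XY={A,T} ∩ Z={A} → {A} (+0)
site 4, node AXYZ: A={A} ∩ XYZ={A} → {A} (+0)
site 4, node IK: I={A} ∪ K={T} → {A,T} (+1)
site 4, node AIKXYZ: AXYZ={A} ∩ IK={A,T} → {A} (+0)
site 4, node AGIKXYZ: AIKXYZ={A} ∪ G={G} → {A,G} (+1)
site 5, node XY: X={G} ∪ Y={A} → {A,G} (+1)
site 5, node XYZ: XY={A,G} ∪ Z={C} → {A,C,G} (+1)
site 5, node AXYZ: A={T} ∪ XYZ={A,C,G} → {A,C,G,T} (+1)
site 5, node IK: I={G} ∪ K={A} → {A,G} (+1)
site 5, node AIKXYZ: AXYZ={A,C,G,T} ∩ IK={A,G} → {A,G} (+0)
site 5, node AGIKXYZ: AIKXYZ={A,G} ∪ G={T} → {A,G,T} (+1)
site 6, node XY: X={C} ∩ Y={C} → {C} (+0)
site 6, node XYZ: XY={C} ∪ Z={G} → {C,G} (+1)
site 6, node AXYZ: A={T} ∪ XYZ={C,G} → {C,G,T} (+1)
site 6, node IK: I={T} ∪ K={G} → {G,T} (+1)
site 6, node AIKXYZ: AXYZ={C,G,T} ∩ IK={G,T} → {G,T} (+0)
site 6, node AGIKXYZ: AIKXYZ={G,T} ∪ G={A} → {A,G,T} (+1)
per-site changes: [3, 4, 4, 3, 3, 5, 4]; total = 26

3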